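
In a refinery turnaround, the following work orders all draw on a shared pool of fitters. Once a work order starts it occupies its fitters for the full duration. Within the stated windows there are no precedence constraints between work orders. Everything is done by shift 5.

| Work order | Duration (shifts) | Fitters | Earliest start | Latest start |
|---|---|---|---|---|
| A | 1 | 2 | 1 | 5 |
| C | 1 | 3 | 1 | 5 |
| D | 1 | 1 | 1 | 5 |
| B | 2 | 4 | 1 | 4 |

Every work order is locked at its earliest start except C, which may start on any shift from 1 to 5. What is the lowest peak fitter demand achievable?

7

C@1: s1:10  s2:4  s3:0  s4:0  s5:0 → peak 10
C@2: s1:7  s2:7  s3:0  s4:0  s5:0 → peak 7
C@3: s1:7  s2:4  s3:3  s4:0  s5:0 → peak 7
C@4: s1:7  s2:4  s3:0  s4:3  s5:0 → peak 7
C@5: s1:7  s2:4  s3:0  s4:0  s5:3 → peak 7
Best is C@2, peak 7.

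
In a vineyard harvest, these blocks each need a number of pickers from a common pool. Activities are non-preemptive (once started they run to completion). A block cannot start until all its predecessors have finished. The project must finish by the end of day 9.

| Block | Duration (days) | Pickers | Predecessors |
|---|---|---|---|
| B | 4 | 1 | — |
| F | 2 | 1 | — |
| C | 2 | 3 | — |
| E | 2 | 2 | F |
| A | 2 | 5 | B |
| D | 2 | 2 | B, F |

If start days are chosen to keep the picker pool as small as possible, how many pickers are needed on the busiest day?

5

Early-start (B@1, F@1, C@1, E@3, A@5, D@5) gives peak 7: d1:5  d2:5  d3:3  d4:3  d5:7  d6:7  d7:0  d8:0  d9:0.
Shift D→7.
Schedule B@1, F@1, C@1, E@3, A@5, D@7: d1:5  d2:5  d3:3  d4:3  d5:5  d6:5  d7:2  d8:2  d9:0 — peak 5.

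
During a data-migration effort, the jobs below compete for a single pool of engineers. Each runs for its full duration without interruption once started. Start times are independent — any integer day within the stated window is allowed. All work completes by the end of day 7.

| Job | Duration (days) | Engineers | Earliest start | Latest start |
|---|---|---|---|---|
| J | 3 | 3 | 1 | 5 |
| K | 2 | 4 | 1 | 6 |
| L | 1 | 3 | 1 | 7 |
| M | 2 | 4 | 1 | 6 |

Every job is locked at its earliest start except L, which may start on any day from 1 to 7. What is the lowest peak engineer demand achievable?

11

L@1: d1:14  d2:11  d3:3  d4:0  d5:0  d6:0  d7:0 → peak 14
L@2: d1:11  d2:14  d3:3  d4:0  d5:0  d6:0  d7:0 → peak 14
L@3: d1:11  d2:11  d3:6  d4:0  d5:0  d6:0  d7:0 → peak 11
L@4: d1:11  d2:11  d3:3  d4:3  d5:0  d6:0  d7:0 → peak 11
L@5: d1:11  d2:11  d3:3  d4:0  d5:3  d6:0  d7:0 → peak 11
L@6: d1:11  d2:11  d3:3  d4:0  d5:0  d6:3  d7:0 → peak 11
L@7: d1:11  d2:11  d3:3  d4:0  d5:0  d6:0  d7:3 → peak 11
Best is L@3, peak 11.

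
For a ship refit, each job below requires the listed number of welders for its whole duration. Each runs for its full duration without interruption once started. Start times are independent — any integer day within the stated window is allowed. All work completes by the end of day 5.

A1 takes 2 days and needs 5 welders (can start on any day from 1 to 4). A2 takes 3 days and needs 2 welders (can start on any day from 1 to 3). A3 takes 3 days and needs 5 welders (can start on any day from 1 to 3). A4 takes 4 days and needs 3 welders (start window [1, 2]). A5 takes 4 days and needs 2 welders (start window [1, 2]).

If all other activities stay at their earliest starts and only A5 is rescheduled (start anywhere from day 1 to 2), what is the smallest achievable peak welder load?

A5@1: d1:17  d2:17  d3:12  d4:5  d5:0 → peak 17
A5@2: d1:15  d2:17  d3:12  d4:5  d5:2 → peak 17
Best is A5@1, peak 17.

17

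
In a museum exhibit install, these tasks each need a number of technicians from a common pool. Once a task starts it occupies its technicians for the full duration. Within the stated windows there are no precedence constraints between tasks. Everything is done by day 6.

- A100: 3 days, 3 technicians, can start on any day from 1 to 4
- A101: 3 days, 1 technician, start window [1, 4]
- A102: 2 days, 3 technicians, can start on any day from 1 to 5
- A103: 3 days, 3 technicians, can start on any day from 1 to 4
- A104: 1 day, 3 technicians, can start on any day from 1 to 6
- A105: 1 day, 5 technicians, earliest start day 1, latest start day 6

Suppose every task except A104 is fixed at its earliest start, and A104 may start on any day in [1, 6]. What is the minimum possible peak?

15

A104@1: d1:18  d2:10  d3:7  d4:0  d5:0  d6:0 → peak 18
A104@2: d1:15  d2:13  d3:7  d4:0  d5:0  d6:0 → peak 15
A104@3: d1:15  d2:10  d3:10  d4:0  d5:0  d6:0 → peak 15
A104@4: d1:15  d2:10  d3:7  d4:3  d5:0  d6:0 → peak 15
A104@5: d1:15  d2:10  d3:7  d4:0  d5:3  d6:0 → peak 15
A104@6: d1:15  d2:10  d3:7  d4:0  d5:0  d6:3 → peak 15
Best is A104@2, peak 15.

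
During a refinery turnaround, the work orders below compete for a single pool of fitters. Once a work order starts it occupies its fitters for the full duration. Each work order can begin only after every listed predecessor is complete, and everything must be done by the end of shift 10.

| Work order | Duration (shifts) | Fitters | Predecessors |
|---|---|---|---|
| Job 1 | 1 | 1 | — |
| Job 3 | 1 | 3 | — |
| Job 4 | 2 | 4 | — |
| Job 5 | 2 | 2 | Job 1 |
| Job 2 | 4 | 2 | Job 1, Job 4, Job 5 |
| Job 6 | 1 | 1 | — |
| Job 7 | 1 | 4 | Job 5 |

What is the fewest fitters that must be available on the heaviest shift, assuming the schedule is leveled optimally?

Early-start (Job 1@1, Job 3@1, Job 4@1, Job 5@2, Job 2@4, Job 6@1, Job 7@4) gives peak 9: s1:9  s2:6  s3:2  s4:6  s5:2  s6:2  s7:2  s8:0  s9:0  s10:0.
Shift Job 4→2, Job 5→4, Job 2→6, Job 6→4, Job 7→10.
Schedule Job 1@1, Job 3@1, Job 4@2, Job 5@4, Job 2@6, Job 6@4, Job 7@10: s1:4  s2:4  s3:4  s4:3  s5:2  s6:2  s7:2  s8:2  s9:2  s10:4 — peak 4.

4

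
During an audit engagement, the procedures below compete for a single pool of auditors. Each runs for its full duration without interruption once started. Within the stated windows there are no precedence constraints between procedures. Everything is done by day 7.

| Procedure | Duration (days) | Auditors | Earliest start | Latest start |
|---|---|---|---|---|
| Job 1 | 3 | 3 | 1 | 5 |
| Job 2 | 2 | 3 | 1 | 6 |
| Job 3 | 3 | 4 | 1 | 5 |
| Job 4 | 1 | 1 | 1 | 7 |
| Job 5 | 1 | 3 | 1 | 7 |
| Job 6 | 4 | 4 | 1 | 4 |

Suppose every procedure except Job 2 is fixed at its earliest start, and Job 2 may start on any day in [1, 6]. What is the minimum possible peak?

15

Job 2@1: d1:18  d2:14  d3:11  d4:4  d5:0  d6:0  d7:0 → peak 18
Job 2@2: d1:15  d2:14  d3:14  d4:4  d5:0  d6:0  d7:0 → peak 15
Job 2@3: d1:15  d2:11  d3:14  d4:7  d5:0  d6:0  d7:0 → peak 15
Job 2@4: d1:15  d2:11  d3:11  d4:7  d5:3  d6:0  d7:0 → peak 15
Job 2@5: d1:15  d2:11  d3:11  d4:4  d5:3  d6:3  d7:0 → peak 15
Job 2@6: d1:15  d2:11  d3:11  d4:4  d5:0  d6:3  d7:3 → peak 15
Best is Job 2@2, peak 15.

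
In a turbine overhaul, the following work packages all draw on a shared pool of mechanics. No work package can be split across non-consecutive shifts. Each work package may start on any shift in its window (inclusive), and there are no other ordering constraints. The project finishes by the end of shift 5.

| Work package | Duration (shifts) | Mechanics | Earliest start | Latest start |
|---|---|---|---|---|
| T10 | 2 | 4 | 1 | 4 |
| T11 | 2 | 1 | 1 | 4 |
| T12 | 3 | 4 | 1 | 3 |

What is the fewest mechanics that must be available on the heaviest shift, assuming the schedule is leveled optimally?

Early-start (T10@1, T11@1, T12@1) gives peak 9: s1:9  s2:9  s3:4  s4:0  s5:0.
Shift T12→3.
Schedule T10@1, T11@1, T12@3: s1:5  s2:5  s3:4  s4:4  s5:4 — peak 5.
Total mechanic-shifts = 22 over 5 shifts ⇒ peak ≥ ⌈22/5⌉ = 5, so 5 is optimal.

5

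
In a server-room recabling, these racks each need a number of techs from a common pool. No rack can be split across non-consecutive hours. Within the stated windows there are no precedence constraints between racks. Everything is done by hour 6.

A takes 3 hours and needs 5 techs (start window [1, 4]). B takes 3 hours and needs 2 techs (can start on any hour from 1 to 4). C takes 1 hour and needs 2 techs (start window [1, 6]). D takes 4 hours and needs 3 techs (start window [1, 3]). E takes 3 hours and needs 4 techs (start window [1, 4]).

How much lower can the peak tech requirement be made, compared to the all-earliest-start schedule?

7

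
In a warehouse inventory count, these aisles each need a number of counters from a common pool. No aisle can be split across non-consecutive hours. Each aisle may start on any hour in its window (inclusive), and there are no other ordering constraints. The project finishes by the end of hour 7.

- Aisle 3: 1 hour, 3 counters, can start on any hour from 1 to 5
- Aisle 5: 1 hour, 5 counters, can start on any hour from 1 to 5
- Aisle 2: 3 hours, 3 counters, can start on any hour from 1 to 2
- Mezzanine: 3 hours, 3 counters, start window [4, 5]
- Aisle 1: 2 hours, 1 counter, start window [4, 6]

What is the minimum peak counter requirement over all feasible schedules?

Early-start (Aisle 3@1, Aisle 5@1, Aisle 2@1, Mezzanine@4, Aisle 1@4) gives peak 11: h1:11  h2:3  h3:3  h4:4  h5:4  h6:3  h7:0.
Shift Aisle 5→4, Mezzanine→5.
Schedule Aisle 3@1, Aisle 5@4, Aisle 2@1, Mezzanine@5, Aisle 1@4: h1:6  h2:3  h3:3  h4:6  h5:4  h6:3  h7:3 — peak 6.

6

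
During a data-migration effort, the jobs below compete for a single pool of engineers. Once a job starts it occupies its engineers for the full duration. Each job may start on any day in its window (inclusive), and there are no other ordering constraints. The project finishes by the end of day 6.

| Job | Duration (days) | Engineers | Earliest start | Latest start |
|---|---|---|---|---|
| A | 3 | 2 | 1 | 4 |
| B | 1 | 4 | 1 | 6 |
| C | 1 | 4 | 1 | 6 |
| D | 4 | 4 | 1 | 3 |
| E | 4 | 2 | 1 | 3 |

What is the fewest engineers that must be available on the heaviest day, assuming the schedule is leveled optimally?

8

Early-start (A@1, B@1, C@1, D@1, E@1) gives peak 16: d1:16  d2:8  d3:8  d4:6  d5:0  d6:0.
Shift C→2, D→3.
Schedule A@1, B@1, C@2, D@3, E@1: d1:8  d2:8  d3:8  d4:6  d5:4  d6:4 — peak 8.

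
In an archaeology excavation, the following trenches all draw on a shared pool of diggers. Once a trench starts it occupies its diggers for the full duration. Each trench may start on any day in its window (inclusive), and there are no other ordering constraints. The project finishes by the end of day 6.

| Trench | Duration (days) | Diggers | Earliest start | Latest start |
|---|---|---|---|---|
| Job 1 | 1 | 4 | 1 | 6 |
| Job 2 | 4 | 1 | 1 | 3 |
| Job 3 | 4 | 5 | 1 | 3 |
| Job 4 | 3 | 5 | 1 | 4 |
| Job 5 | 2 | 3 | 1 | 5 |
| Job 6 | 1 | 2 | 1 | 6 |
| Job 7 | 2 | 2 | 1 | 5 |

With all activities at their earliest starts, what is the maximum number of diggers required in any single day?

22

Early-start schedule: Job 1@1, Job 2@1, Job 3@1, Job 4@1, Job 5@1, Job 6@1, Job 7@1.
Load per day: day 1: 22, day 2: 16, day 3: 11, day 4: 6, day 5: 0, day 6: 0.
Peak is 22.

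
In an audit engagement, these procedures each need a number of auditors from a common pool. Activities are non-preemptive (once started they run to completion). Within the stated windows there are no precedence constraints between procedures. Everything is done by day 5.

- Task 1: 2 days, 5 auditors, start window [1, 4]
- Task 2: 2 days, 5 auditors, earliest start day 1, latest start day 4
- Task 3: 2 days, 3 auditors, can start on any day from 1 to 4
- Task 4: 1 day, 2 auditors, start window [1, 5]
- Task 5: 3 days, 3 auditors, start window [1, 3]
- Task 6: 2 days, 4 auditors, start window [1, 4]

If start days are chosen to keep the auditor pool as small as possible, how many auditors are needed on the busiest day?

Early-start (Task 1@1, Task 2@1, Task 3@1, Task 4@1, Task 5@1, Task 6@1) gives peak 22: d1:22  d2:20  d3:3  d4:0  d5:0.
Shift Task 3→3, Task 4→3, Task 5→3, Task 6→4.
Schedule Task 1@1, Task 2@1, Task 3@3, Task 4@3, Task 5@3, Task 6@4: d1:10  d2:10  d3:8  d4:10  d5:7 — peak 10.

10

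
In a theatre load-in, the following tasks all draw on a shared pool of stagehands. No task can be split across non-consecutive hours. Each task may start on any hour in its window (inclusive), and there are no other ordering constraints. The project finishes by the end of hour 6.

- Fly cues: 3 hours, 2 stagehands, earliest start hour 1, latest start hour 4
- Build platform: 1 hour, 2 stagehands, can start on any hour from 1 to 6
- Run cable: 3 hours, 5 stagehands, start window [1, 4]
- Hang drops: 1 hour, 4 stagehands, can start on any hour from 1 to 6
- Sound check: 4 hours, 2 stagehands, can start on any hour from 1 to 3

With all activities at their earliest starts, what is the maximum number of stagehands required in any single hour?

15

Early-start schedule: Fly cues@1, Build platform@1, Run cable@1, Hang drops@1, Sound check@1.
Load per hour: hour 1: 15, hour 2: 9, hour 3: 9, hour 4: 2, hour 5: 0, hour 6: 0.
Peak is 15.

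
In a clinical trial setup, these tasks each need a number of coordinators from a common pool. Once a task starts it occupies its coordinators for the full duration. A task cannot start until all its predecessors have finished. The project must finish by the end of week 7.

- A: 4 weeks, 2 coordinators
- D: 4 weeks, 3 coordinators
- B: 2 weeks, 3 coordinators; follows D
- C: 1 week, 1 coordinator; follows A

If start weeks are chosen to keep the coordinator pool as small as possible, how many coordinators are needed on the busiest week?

5

Schedule A@1, D@1, B@5, C@5: w1:5  w2:5  w3:5  w4:5  w5:4  w6:3  w7:0 — peak 5.
No arrangement of the 18 feasible schedules does better.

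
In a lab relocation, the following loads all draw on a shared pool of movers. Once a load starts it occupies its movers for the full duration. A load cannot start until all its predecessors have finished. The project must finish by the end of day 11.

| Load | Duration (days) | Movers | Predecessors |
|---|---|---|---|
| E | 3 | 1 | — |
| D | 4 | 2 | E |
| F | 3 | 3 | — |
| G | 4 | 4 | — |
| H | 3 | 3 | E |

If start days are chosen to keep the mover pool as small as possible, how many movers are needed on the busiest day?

5

Early-start (E@1, D@4, F@1, G@1, H@4) gives peak 9: d1:8  d2:8  d3:8  d4:9  d5:5  d6:5  d7:2  d8:0  d9:0  d10:0  d11:0.
Shift G→8.
Schedule E@1, D@4, F@1, G@8, H@4: d1:4  d2:4  d3:4  d4:5  d5:5  d6:5  d7:2  d8:4  d9:4  d10:4  d11:4 — peak 5.
Total mover-days = 45 over 11 days ⇒ peak ≥ ⌈45/11⌉ = 5, so 5 is optimal.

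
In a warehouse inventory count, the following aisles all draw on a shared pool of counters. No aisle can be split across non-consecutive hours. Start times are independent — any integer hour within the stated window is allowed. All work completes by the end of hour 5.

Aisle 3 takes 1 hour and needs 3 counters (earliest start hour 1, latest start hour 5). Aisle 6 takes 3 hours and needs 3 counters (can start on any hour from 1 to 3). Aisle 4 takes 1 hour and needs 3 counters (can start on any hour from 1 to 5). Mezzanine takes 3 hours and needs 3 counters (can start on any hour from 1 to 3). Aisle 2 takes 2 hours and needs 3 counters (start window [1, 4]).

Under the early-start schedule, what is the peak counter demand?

15

Early-start schedule: Aisle 3@1, Aisle 6@1, Aisle 4@1, Mezzanine@1, Aisle 2@1.
Load per hour: hour 1: 15, hour 2: 9, hour 3: 6, hour 4: 0, hour 5: 0.
Peak is 15.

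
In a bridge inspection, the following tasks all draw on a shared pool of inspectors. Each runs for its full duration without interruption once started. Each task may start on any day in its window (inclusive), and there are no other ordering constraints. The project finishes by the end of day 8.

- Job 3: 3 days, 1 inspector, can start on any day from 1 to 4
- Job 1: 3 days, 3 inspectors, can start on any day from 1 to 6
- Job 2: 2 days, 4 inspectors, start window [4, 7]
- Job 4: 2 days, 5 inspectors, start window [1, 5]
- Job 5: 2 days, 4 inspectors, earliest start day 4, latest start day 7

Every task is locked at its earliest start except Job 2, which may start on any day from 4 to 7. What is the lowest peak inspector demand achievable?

Job 2@4: d1:9  d2:9  d3:4  d4:8  d5:8  d6:0  d7:0  d8:0 → peak 9
Job 2@5: d1:9  d2:9  d3:4  d4:4  d5:8  d6:4  d7:0  d8:0 → peak 9
Job 2@6: d1:9  d2:9  d3:4  d4:4  d5:4  d6:4  d7:4  d8:0 → peak 9
Job 2@7: d1:9  d2:9  d3:4  d4:4  d5:4  d6:0  d7:4  d8:4 → peak 9
Best is Job 2@4, peak 9.

9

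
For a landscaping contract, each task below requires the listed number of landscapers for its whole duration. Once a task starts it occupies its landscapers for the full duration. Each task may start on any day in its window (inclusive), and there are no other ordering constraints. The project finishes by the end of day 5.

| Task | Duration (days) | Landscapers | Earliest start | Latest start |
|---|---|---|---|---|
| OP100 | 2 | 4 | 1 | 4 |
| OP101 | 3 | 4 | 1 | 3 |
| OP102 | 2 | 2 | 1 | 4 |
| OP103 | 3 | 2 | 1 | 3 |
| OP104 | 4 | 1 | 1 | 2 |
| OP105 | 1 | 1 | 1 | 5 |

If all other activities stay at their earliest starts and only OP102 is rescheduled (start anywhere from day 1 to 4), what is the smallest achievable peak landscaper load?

12

OP102@1: d1:14  d2:13  d3:7  d4:1  d5:0 → peak 14
OP102@2: d1:12  d2:13  d3:9  d4:1  d5:0 → peak 13
OP102@3: d1:12  d2:11  d3:9  d4:3  d5:0 → peak 12
OP102@4: d1:12  d2:11  d3:7  d4:3  d5:2 → peak 12
Best is OP102@3, peak 12.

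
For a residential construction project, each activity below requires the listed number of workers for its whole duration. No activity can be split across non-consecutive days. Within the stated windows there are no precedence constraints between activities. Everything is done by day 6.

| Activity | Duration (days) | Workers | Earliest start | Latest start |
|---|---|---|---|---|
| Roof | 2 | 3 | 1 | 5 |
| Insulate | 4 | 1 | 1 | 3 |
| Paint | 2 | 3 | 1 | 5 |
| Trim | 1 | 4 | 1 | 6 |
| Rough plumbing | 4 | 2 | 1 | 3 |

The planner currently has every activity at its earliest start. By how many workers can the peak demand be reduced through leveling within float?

Early-start peak: d1:13  d2:9  d3:3  d4:3  d5:0  d6:0 ⇒ 13.
Leveled (Roof@1, Insulate@1, Paint@3, Trim@5, Rough plumbing@1): d1:6  d2:6  d3:6  d4:6  d5:4  d6:0 ⇒ 6.
Reduction 13 − 6 = 7.

7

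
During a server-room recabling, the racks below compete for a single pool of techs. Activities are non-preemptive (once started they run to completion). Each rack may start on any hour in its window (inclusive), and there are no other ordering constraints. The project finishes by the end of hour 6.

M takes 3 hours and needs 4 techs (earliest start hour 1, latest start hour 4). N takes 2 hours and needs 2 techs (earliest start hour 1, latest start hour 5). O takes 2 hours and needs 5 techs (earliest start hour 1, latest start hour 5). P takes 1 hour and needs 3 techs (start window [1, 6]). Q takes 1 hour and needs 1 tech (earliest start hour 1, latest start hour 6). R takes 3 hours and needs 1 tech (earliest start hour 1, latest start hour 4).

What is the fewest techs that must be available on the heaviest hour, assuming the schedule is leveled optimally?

Early-start (M@1, N@1, O@1, P@1, Q@1, R@1) gives peak 16: h1:16  h2:12  h3:5  h4:0  h5:0  h6:0.
Shift O→4, P→6, Q→3, R→3.
Schedule M@1, N@1, O@4, P@6, Q@3, R@3: h1:6  h2:6  h3:6  h4:6  h5:6  h6:3 — peak 6.
Total tech-hours = 33 over 6 hours ⇒ peak ≥ ⌈33/6⌉ = 6, so 6 is optimal.

6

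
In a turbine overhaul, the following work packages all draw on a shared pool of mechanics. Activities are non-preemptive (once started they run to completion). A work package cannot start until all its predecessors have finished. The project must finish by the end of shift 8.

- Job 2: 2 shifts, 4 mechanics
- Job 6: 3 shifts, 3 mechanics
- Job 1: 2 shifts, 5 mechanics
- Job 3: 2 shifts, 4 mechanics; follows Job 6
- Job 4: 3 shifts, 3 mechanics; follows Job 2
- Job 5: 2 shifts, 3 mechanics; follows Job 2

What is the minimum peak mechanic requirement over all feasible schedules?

Early-start (Job 2@1, Job 6@1, Job 1@1, Job 3@4, Job 4@3, Job 5@3) gives peak 12: s1:12  s2:12  s3:9  s4:10  s5:7  s6:0  s7:0  s8:0.
Shift Job 1→7, Job 3→5, Job 4→4.
Schedule Job 2@1, Job 6@1, Job 1@7, Job 3@5, Job 4@4, Job 5@3: s1:7  s2:7  s3:6  s4:6  s5:7  s6:7  s7:5  s8:5 — peak 7.
Total mechanic-shifts = 50 over 8 shifts ⇒ peak ≥ ⌈50/8⌉ = 7, so 7 is optimal.

7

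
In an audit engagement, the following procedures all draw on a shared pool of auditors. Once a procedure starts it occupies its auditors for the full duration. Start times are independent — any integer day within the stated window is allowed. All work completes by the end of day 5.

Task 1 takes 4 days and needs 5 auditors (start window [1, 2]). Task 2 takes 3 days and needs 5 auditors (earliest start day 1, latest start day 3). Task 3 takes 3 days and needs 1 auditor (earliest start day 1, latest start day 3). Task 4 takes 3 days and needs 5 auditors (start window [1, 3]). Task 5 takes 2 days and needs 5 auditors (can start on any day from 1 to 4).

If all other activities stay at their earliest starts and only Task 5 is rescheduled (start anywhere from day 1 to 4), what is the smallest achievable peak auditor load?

Task 5@1: d1:21  d2:21  d3:16  d4:5  d5:0 → peak 21
Task 5@2: d1:16  d2:21  d3:21  d4:5  d5:0 → peak 21
Task 5@3: d1:16  d2:16  d3:21  d4:10  d5:0 → peak 21
Task 5@4: d1:16  d2:16  d3:16  d4:10  d5:5 → peak 16
Best is Task 5@4, peak 16.

16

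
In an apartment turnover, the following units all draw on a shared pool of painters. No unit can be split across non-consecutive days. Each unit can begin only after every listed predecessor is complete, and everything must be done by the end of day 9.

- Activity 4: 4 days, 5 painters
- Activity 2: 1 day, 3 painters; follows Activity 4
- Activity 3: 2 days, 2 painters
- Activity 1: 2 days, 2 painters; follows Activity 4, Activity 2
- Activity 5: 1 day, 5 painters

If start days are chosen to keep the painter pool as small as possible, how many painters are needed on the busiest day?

Early-start (Activity 4@1, Activity 2@5, Activity 3@1, Activity 1@6, Activity 5@1) gives peak 12: d1:12  d2:7  d3:5  d4:5  d5:3  d6:2  d7:2  d8:0  d9:0.
Shift Activity 3→5, Activity 5→8.
Schedule Activity 4@1, Activity 2@5, Activity 3@5, Activity 1@6, Activity 5@8: d1:5  d2:5  d3:5  d4:5  d5:5  d6:4  d7:2  d8:5  d9:0 — peak 5.

5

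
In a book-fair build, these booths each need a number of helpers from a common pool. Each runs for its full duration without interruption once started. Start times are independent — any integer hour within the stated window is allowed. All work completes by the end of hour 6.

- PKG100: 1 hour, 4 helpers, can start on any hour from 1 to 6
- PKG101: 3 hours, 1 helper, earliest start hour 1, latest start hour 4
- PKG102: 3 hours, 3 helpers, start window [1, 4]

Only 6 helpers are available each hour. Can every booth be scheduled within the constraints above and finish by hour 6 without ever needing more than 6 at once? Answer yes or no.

yes

Schedule PKG100@1, PKG101@2, PKG102@2: h1:4  h2:4  h3:4  h4:4  h5:0  h6:0 — peak 4 ≤ 6.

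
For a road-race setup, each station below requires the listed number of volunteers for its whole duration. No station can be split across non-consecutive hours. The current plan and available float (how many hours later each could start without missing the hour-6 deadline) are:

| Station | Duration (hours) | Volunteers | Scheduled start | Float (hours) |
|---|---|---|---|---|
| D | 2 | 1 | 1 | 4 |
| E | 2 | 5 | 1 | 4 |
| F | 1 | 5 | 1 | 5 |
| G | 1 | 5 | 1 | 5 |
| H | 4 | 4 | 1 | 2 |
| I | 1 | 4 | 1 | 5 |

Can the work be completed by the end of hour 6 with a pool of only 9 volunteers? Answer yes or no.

yes

Schedule D@1, E@1, F@3, G@4, H@3, I@5: h1:6  h2:6  h3:9  h4:9  h5:8  h6:4 — peak 9 ≤ 9.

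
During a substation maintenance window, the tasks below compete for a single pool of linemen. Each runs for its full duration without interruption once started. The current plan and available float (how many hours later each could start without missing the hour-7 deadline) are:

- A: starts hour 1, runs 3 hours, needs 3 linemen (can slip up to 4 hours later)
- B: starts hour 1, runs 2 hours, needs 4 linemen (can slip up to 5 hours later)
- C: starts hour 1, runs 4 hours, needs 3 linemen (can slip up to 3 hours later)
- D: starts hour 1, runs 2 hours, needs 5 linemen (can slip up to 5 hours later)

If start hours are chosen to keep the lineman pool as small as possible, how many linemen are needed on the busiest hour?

Early-start (A@1, B@1, C@1, D@1) gives peak 15: h1:15  h2:15  h3:6  h4:3  h5:0  h6:0  h7:0.
Shift B→4, D→6.
Schedule A@1, B@4, C@1, D@6: h1:6  h2:6  h3:6  h4:7  h5:4  h6:5  h7:5 — peak 7.

7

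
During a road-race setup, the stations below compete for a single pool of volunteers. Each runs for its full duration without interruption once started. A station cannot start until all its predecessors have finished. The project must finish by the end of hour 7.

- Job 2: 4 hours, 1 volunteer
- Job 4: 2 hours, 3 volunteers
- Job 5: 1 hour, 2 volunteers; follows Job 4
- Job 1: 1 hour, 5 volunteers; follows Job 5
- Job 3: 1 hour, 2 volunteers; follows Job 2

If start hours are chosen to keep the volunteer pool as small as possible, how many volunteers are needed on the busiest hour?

5

Early-start (Job 2@1, Job 4@1, Job 5@3, Job 1@4, Job 3@5) gives peak 6: h1:4  h2:4  h3:3  h4:6  h5:2  h6:0  h7:0.
Shift Job 1→5, Job 3→6.
Schedule Job 2@1, Job 4@1, Job 5@3, Job 1@5, Job 3@6: h1:4  h2:4  h3:3  h4:1  h5:5  h6:2  h7:0 — peak 5.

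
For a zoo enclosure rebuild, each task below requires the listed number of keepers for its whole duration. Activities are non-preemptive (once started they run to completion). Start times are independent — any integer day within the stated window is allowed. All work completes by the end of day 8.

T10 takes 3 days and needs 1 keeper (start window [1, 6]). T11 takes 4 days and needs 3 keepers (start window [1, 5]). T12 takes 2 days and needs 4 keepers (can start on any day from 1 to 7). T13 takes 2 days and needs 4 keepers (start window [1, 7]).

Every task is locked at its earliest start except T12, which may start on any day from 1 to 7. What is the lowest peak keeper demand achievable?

T12@1: d1:12  d2:12  d3:4  d4:3  d5:0  d6:0  d7:0  d8:0 → peak 12
T12@2: d1:8  d2:12  d3:8  d4:3  d5:0  d6:0  d7:0  d8:0 → peak 12
T12@3: d1:8  d2:8  d3:8  d4:7  d5:0  d6:0  d7:0  d8:0 → peak 8
T12@4: d1:8  d2:8  d3:4  d4:7  d5:4  d6:0  d7:0  d8:0 → peak 8
T12@5: d1:8  d2:8  d3:4  d4:3  d5:4  d6:4  d7:0  d8:0 → peak 8
T12@6: d1:8  d2:8  d3:4  d4:3  d5:0  d6:4  d7:4  d8:0 → peak 8
T12@7: d1:8  d2:8  d3:4  d4:3  d5:0  d6:0  d7:4  d8:4 → peak 8
Best is T12@3, peak 8.

8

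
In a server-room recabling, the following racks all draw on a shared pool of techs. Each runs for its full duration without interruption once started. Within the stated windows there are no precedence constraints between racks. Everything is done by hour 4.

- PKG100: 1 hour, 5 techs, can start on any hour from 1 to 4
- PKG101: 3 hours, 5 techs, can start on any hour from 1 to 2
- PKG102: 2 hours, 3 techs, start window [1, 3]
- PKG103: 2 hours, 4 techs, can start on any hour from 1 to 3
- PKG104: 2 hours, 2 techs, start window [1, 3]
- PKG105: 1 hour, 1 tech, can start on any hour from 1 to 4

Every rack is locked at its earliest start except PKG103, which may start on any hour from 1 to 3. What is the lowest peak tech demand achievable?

16

PKG103@1: h1:20  h2:14  h3:5  h4:0 → peak 20
PKG103@2: h1:16  h2:14  h3:9  h4:0 → peak 16
PKG103@3: h1:16  h2:10  h3:9  h4:4 → peak 16
Best is PKG103@2, peak 16.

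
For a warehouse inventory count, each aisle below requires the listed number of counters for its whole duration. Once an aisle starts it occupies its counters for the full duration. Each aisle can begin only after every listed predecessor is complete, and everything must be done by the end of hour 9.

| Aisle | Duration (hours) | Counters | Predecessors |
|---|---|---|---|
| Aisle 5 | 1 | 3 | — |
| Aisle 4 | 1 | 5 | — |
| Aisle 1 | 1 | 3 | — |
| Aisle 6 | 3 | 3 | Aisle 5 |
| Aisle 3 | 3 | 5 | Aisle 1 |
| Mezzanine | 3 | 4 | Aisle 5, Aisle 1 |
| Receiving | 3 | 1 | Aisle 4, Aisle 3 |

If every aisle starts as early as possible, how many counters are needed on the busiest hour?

12

Early-start schedule: Aisle 5@1, Aisle 4@1, Aisle 1@1, Aisle 6@2, Aisle 3@2, Mezzanine@2, Receiving@5.
Load per hour: hour 1: 11, hour 2: 12, hour 3: 12, hour 4: 12, hour 5: 1, hour 6: 1, hour 7: 1, hour 8: 0, hour 9: 0.
Peak is 12.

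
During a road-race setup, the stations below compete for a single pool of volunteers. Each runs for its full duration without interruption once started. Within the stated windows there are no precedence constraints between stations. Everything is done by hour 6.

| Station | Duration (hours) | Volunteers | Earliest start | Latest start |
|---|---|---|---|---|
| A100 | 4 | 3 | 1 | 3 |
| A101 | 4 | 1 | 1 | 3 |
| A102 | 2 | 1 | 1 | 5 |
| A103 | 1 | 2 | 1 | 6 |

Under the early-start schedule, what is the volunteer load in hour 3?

At early start, hour 3 has: A100, A101.
Demand: 3 + 1 = 4.

4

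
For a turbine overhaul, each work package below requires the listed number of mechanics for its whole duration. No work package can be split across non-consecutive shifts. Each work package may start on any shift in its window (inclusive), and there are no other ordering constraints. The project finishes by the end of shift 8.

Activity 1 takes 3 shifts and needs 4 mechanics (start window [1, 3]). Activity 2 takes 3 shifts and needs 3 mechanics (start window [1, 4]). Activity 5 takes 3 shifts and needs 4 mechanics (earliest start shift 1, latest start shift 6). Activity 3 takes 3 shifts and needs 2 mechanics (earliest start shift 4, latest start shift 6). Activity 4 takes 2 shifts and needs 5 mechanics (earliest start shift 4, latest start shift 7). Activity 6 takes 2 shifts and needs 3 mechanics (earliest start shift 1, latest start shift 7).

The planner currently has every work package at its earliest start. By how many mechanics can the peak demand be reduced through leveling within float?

7

Early-start peak: s1:14  s2:14  s3:11  s4:7  s5:7  s6:2  s7:0  s8:0 ⇒ 14.
Leveled (Activity 1@1, Activity 2@1, Activity 5@4, Activity 3@6, Activity 4@7, Activity 6@4): s1:7  s2:7  s3:7  s4:7  s5:7  s6:6  s7:7  s8:7 ⇒ 7.
Reduction 14 − 7 = 7.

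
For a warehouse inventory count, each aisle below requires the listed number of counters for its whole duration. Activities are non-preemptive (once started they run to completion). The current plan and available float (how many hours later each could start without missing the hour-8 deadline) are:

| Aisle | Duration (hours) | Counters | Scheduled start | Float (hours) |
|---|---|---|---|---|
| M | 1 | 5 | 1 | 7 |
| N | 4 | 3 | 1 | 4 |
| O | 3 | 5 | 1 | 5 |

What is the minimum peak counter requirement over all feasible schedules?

5

Early-start (M@1, N@1, O@1) gives peak 13: h1:13  h2:8  h3:8  h4:3  h5:0  h6:0  h7:0  h8:0.
Shift N→2, O→6.
Schedule M@1, N@2, O@6: h1:5  h2:3  h3:3  h4:3  h5:3  h6:5  h7:5  h8:5 — peak 5.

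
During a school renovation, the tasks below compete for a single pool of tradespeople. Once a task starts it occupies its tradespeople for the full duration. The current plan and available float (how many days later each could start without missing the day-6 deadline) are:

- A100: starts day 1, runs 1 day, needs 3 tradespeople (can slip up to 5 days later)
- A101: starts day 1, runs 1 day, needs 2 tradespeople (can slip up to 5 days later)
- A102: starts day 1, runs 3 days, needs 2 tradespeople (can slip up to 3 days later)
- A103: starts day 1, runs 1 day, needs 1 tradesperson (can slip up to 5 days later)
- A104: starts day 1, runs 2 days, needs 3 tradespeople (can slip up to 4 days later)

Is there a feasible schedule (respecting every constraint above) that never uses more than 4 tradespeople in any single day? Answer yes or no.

yes

Schedule A100@1, A101@2, A102@2, A103@1, A104@5: d1:4  d2:4  d3:2  d4:2  d5:3  d6:3 — peak 4 ≤ 4.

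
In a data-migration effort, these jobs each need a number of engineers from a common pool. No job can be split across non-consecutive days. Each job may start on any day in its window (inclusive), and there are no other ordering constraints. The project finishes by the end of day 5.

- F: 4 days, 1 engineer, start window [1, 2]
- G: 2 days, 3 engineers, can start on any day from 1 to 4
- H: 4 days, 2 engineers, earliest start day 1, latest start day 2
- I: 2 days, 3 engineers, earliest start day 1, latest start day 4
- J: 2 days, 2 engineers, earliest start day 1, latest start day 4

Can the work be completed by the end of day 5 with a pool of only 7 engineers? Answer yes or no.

The minimum achievable peak is 8; 7 < 8, so no feasible schedule stays within the cap.

no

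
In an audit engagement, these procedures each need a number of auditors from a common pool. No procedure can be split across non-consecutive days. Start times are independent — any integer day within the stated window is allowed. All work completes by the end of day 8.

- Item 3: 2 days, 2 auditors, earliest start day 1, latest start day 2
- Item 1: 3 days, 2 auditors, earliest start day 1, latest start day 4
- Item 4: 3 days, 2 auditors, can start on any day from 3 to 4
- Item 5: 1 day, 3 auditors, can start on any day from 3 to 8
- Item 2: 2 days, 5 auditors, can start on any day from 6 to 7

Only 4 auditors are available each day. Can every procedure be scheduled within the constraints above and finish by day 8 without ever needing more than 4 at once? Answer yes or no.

no

The minimum achievable peak is 5; 4 < 5, so no feasible schedule stays within the cap.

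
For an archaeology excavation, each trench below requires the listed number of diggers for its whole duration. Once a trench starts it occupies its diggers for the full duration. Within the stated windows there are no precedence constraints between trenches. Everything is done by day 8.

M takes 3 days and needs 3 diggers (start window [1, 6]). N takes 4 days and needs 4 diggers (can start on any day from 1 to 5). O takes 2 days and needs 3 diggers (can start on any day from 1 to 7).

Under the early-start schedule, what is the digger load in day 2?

At early start, day 2 has: M, N, O.
Demand: 3 + 4 + 3 = 10.

10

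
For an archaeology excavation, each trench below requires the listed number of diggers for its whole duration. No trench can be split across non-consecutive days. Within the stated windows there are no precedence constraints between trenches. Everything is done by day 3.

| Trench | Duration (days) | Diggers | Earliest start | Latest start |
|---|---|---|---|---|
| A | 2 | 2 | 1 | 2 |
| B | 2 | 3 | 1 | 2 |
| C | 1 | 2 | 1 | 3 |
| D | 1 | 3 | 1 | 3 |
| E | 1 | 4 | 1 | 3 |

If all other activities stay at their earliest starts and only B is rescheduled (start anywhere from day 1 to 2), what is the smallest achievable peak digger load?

B@1: d1:14  d2:5  d3:0 → peak 14
B@2: d1:11  d2:5  d3:3 → peak 11
Best is B@2, peak 11.

11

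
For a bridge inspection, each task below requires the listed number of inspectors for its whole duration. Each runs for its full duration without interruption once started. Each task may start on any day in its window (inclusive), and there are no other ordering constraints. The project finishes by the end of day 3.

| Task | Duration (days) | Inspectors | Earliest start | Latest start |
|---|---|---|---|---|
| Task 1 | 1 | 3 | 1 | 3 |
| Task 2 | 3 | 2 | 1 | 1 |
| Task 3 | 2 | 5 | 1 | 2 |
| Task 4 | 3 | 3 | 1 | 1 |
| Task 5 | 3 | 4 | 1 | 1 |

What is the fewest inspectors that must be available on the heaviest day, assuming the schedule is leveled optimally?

Early-start (Task 1@1, Task 2@1, Task 3@1, Task 4@1, Task 5@1) gives peak 17: d1:17  d2:14  d3:9.
Shift Task 3→2.
Schedule Task 1@1, Task 2@1, Task 3@2, Task 4@1, Task 5@1: d1:12  d2:14  d3:14 — peak 14.
Total inspector-days = 40 over 3 days ⇒ peak ≥ ⌈40/3⌉ = 14, so 14 is optimal.

14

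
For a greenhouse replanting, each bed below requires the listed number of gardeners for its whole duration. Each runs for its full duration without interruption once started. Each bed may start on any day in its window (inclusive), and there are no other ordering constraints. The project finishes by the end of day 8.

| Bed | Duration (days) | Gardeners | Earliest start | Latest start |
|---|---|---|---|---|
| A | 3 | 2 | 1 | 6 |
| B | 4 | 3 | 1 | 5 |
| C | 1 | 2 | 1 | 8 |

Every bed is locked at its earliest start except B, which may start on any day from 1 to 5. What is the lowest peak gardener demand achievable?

4

B@1: d1:7  d2:5  d3:5  d4:3  d5:0  d6:0  d7:0  d8:0 → peak 7
B@2: d1:4  d2:5  d3:5  d4:3  d5:3  d6:0  d7:0  d8:0 → peak 5
B@3: d1:4  d2:2  d3:5  d4:3  d5:3  d6:3  d7:0  d8:0 → peak 5
B@4: d1:4  d2:2  d3:2  d4:3  d5:3  d6:3  d7:3  d8:0 → peak 4
B@5: d1:4  d2:2  d3:2  d4:0  d5:3  d6:3  d7:3  d8:3 → peak 4
Best is B@4, peak 4.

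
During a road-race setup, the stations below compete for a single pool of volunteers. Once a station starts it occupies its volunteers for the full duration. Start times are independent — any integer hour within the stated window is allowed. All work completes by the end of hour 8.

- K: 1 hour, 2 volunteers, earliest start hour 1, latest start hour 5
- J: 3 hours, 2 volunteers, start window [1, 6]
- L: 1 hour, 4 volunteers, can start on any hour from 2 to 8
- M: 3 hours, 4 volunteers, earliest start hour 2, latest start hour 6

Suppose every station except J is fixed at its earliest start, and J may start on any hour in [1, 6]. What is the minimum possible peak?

J@1: h1:4  h2:10  h3:6  h4:4  h5:0  h6:0  h7:0  h8:0 → peak 10
J@2: h1:2  h2:10  h3:6  h4:6  h5:0  h6:0  h7:0  h8:0 → peak 10
J@3: h1:2  h2:8  h3:6  h4:6  h5:2  h6:0  h7:0  h8:0 → peak 8
J@4: h1:2  h2:8  h3:4  h4:6  h5:2  h6:2  h7:0  h8:0 → peak 8
J@5: h1:2  h2:8  h3:4  h4:4  h5:2  h6:2  h7:2  h8:0 → peak 8
J@6: h1:2  h2:8  h3:4  h4:4  h5:0  h6:2  h7:2  h8:2 → peak 8
Best is J@3, peak 8.

8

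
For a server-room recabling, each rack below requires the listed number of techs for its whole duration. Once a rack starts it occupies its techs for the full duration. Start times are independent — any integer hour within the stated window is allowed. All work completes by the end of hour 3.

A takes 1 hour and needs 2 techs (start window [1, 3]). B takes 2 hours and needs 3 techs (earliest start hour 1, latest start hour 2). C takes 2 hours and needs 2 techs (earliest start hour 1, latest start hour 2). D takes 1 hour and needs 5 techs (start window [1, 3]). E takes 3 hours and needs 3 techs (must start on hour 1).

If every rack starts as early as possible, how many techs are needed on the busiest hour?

Early-start schedule: A@1, B@1, C@1, D@1, E@1.
Load per hour: hour 1: 15, hour 2: 8, hour 3: 3.
Peak is 15.

15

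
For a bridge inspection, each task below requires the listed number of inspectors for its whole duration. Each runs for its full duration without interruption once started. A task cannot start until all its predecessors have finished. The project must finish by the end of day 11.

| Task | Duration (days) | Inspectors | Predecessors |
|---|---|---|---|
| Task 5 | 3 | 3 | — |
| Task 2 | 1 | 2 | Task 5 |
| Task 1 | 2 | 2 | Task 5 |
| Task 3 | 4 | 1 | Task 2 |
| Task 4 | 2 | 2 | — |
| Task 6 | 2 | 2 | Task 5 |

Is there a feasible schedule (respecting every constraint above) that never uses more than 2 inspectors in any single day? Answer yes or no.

no

Total inspector-days = 27; over 11 days the average is 27/11 > 2, so some day must exceed 2.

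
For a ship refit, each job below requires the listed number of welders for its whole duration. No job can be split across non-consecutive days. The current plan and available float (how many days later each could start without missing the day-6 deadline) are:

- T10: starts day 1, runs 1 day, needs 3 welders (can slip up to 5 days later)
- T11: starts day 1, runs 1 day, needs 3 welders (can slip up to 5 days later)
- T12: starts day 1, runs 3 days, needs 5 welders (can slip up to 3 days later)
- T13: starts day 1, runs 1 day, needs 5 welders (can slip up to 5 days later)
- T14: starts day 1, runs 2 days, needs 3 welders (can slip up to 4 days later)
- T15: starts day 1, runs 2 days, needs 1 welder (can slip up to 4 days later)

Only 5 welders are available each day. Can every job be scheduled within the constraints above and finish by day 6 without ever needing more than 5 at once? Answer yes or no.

no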